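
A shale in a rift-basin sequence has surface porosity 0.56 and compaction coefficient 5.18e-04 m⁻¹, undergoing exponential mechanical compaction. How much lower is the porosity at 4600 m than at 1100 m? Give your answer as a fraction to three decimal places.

Working in km (1 km = 1000 m; c in km⁻¹ = c in m⁻¹ × 1000):
n(1.1) = 0.56·e^(−0.518×1.1) = 0.3168
n(4.6) = 0.56·e^(−0.518×4.6) = 0.0517
Δn = 0.3168 − 0.0517 = 0.2651

0.265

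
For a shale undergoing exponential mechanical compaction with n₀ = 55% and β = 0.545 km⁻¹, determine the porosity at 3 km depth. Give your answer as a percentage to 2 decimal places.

10.72%

n = n₀·exp(−β·d) = 0.55 × exp(−0.545 × 3) = 0.55 × exp(−1.635)
  = 0.55 × 0.1950 = 0.1072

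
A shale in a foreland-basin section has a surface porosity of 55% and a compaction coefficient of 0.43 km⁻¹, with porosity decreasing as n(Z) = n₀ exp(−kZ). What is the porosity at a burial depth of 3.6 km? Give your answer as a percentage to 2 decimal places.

n = n₀·exp(−k·Z) = 0.55 × exp(−0.43 × 3.6) = 0.55 × exp(−1.548)
  = 0.55 × 0.2127 = 0.1170

11.70%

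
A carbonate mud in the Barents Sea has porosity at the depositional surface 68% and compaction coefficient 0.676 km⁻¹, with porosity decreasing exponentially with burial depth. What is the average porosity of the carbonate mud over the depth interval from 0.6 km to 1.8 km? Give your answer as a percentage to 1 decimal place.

⟨φ⟩ = (1/(z₂−z₁)) ∫ φ₀ e^(−kz) dz = φ₀·(e^(−k·z₁) − e^(−k·z₂)) / (k·(z₂−z₁))
e^(−0.676×0.6) = 0.6666; e^(−0.676×1.8) = 0.2962
⟨φ⟩ = 0.68 × (0.6666 − 0.2962) / (0.676 × 1.2) = 0.68 × 0.4566 = 0.3105

31.0%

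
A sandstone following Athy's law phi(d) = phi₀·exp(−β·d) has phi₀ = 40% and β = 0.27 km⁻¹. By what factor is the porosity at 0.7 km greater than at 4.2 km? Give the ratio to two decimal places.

phi(d₁)/phi(d₂) = e^(−β·d₁)/e^(−β·d₂) = e^{β(d₂−d₁)}
= exp(0.27 × 3.5) = exp(0.945) = 2.5728

2.57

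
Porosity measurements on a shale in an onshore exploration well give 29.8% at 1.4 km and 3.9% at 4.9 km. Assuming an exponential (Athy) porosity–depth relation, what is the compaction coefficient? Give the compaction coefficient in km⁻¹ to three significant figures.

Athy: φ(z) = φ₀ e^(−βz) ⇒ φ₁/φ₂ = e^{β(z₂−z₁)} ⇒ β = ln(φ₁/φ₂)/(z₂−z₁)
β = ln(0.298/0.039) / (4.9 − 1.4) = ln(7.641) / 3.5 = 2.0335 / 3.5 = 0.581 km⁻¹

0.581 km⁻¹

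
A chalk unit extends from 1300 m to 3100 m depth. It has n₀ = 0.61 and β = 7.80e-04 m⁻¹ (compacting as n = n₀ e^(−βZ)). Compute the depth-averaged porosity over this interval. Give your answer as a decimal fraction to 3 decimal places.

0.119

Working in km (1 km = 1000 m; β in km⁻¹ = β in m⁻¹ × 1000):
⟨n⟩ = (1/(Z₂−Z₁)) ∫ n₀ e^(−βZ) dZ = n₀·(e^(−β·Z₁) − e^(−β·Z₂)) / (β·(Z₂−Z₁))
e^(−0.78×1.3) = 0.3628; e^(−0.78×3.1) = 0.0891
⟨n⟩ = 0.61 × (0.3628 − 0.0891) / (0.78 × 1.8) = 0.61 × 0.1949 = 0.1189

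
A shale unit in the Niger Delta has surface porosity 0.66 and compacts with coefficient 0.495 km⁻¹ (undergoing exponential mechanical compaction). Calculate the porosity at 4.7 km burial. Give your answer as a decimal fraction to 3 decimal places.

φ = φ₀·exp(−β·d) = 0.66 × exp(−0.495 × 4.7) = 0.66 × exp(−2.327)
  = 0.66 × 0.0976 = 0.0644

0.064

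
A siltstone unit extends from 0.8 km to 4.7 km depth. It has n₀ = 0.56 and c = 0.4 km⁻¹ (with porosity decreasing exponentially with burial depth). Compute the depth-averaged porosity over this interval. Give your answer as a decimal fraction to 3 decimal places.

0.206

⟨n⟩ = (1/(d₂−d₁)) ∫ n₀ e^(−cd) dd = n₀·(e^(−c·d₁) − e^(−c·d₂)) / (c·(d₂−d₁))
e^(−0.4×0.8) = 0.7261; e^(−0.4×4.7) = 0.1526
⟨n⟩ = 0.56 × (0.7261 − 0.1526) / (0.4 × 3.9) = 0.56 × 0.3677 = 0.2059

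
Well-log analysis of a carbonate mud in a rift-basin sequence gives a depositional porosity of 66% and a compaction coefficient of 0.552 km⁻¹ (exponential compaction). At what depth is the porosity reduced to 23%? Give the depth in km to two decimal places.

Invert Athy's law: d = ln(phi₀/phi) / c
d = ln(0.66/0.23) / 0.552 = ln(2.87) / 0.552 = 1.0542 / 0.552 = 1.910 km

1.91 km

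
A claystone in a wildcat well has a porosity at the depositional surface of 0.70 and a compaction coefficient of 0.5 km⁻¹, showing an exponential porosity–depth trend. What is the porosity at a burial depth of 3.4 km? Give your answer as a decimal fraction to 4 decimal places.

phi = phi₀·exp(−c·Z) = 0.7 × exp(−0.5 × 3.4) = 0.7 × exp(−1.7)
  = 0.7 × 0.1827 = 0.1279

0.1279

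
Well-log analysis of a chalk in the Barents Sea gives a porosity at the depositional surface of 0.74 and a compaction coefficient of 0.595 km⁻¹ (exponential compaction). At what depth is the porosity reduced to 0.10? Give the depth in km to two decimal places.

Invert Athy's law: d = ln(n₀/n) / c
d = ln(0.74/0.1) / 0.595 = ln(7.4) / 0.595 = 2.0015 / 0.595 = 3.364 km

3.36 km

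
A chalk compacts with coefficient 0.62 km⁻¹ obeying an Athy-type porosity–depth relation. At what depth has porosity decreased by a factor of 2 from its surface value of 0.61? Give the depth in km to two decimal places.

phi/phi₀ = 1/2 ⇒ exp(−β·z) = 1/2 ⇒ z = ln(2) / β
z = 0.6931 / 0.62 = 1.118 km

1.12 km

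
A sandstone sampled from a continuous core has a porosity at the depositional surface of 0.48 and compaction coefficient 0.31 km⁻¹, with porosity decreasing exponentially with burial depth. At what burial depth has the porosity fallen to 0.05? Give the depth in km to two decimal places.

7.30 km

Invert Athy's law: d = ln(n₀/n) / k
d = ln(0.48/0.05) / 0.31 = ln(9.6) / 0.31 = 2.2618 / 0.31 = 7.296 km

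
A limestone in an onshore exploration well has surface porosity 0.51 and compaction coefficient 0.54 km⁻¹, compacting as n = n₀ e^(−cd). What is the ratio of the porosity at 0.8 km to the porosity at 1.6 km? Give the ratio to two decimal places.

n(d₁)/n(d₂) = e^(−c·d₁)/e^(−c·d₂) = e^{c(d₂−d₁)}
= exp(0.54 × 0.8) = exp(0.432) = 1.5403

1.54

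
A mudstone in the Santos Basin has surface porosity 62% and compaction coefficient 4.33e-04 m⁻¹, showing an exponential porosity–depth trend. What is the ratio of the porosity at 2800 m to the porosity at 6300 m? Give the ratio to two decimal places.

Working in km (1 km = 1000 m; β in km⁻¹ = β in m⁻¹ × 1000):
phi(d₁)/phi(d₂) = e^(−β·d₁)/e^(−β·d₂) = e^{β(d₂−d₁)}
= exp(0.433 × 3.5) = exp(1.516) = 4.5517

4.55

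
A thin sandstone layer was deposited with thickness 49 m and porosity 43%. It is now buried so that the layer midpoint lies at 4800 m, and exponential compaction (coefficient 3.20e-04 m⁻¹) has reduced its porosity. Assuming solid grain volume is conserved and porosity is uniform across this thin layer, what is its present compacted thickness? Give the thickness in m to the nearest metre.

31 m

Working in km (1 km = 1000 m; k in km⁻¹ = k in m⁻¹ × 1000):
Porosity at 4.8 km: φ = 0.43·exp(−0.32×4.8) = 0.0926
Solid-volume conservation: h(1−φ) = h₀(1−φ₀) ⇒ h = h₀·(1−φ₀)/(1−φ)
h = 0.049 × (1 − 0.43)/(1 − 0.0926) = 0.049 × 0.6281 = 0.0308 km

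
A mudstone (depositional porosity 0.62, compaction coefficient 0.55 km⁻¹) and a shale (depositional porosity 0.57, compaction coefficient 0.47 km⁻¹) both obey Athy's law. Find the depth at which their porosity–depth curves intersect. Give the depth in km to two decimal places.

Set n₀ₐ e^(−cₐz) = n₀ᵦ e^(−cᵦz) ⇒ ln(n₀ₐ/n₀ᵦ) = (cₐ − cᵦ)·z
z = ln(0.62/0.57) / (0.55 − 0.47) = 0.0841 / 0.08 = 1.051 km

1.05 km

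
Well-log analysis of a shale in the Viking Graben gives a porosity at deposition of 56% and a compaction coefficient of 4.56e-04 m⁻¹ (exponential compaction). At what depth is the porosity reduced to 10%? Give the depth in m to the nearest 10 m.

Working in km (1 km = 1000 m; β in km⁻¹ = β in m⁻¹ × 1000):
Invert Athy's law: d = ln(φ₀/φ) / β
d = ln(0.56/0.1) / 0.456 = ln(5.6) / 0.456 = 1.7228 / 0.456 = 3.778 km

3780 m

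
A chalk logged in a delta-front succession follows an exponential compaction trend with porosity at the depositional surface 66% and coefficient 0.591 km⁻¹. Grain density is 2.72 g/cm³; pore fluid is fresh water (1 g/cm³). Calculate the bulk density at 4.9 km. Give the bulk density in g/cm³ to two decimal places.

Porosity at depth: phi = 0.66·exp(−0.591×4.9) = 0.66×0.0552 = 0.0365
Bulk density: ρ_b = (1−phi)ρ_g + phi·ρ_f = 0.9635×2.72 + 0.0365×1
       = 2.621 + 0.036 = 2.657 g/cm³

2.66 g/cm³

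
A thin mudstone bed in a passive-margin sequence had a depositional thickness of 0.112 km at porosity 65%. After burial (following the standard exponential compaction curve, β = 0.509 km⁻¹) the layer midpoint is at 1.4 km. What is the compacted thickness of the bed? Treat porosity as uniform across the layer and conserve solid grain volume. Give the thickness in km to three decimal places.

0.058 km

Porosity at 1.4 km: n = 0.65·exp(−0.509×1.4) = 0.3187
Solid-volume conservation: h(1−n) = h₀(1−n₀) ⇒ h = h₀·(1−n₀)/(1−n)
h = 0.112 × (1 − 0.65)/(1 − 0.3187) = 0.112 × 0.5138 = 0.0575 km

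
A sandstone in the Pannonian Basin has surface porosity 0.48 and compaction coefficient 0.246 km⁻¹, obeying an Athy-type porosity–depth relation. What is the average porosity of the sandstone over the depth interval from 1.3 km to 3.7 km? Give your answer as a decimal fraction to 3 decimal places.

0.263

⟨φ⟩ = (1/(z₂−z₁)) ∫ φ₀ e^(−kz) dz = φ₀·(e^(−k·z₁) − e^(−k·z₂)) / (k·(z₂−z₁))
e^(−0.246×1.3) = 0.7263; e^(−0.246×3.7) = 0.4024
⟨φ⟩ = 0.48 × (0.7263 − 0.4024) / (0.246 × 2.4) = 0.48 × 0.5485 = 0.2633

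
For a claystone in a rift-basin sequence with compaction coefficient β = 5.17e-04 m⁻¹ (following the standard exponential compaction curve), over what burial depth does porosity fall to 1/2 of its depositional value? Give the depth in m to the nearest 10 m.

Working in km (1 km = 1000 m; β in km⁻¹ = β in m⁻¹ × 1000):
n/n₀ = 1/2 ⇒ exp(−β·z) = 1/2 ⇒ z = ln(2) / β
z = 0.6931 / 0.517 = 1.341 km

1340 m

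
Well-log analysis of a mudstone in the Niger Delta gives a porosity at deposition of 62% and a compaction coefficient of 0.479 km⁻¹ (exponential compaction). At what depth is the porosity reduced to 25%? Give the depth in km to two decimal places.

1.90 km

Invert Athy's law: z = ln(phi₀/phi) / c
z = ln(0.62/0.25) / 0.479 = ln(2.48) / 0.479 = 0.9083 / 0.479 = 1.896 km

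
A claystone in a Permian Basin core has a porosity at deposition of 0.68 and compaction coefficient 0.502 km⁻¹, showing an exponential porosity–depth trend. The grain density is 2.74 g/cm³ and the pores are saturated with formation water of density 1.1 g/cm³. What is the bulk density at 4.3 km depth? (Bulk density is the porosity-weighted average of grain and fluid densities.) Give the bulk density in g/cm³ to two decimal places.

Porosity at depth: φ = 0.68·exp(−0.502×4.3) = 0.68×0.1155 = 0.0785
Bulk density: ρ_b = (1−φ)ρ_g + φ·ρ_f = 0.9215×2.74 + 0.0785×1.1
       = 2.525 + 0.086 = 2.611 g/cm³

2.61 g/cm³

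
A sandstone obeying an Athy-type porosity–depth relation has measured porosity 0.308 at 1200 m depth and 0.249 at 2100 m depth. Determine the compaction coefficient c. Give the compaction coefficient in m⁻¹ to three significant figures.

0.000236 m⁻¹

Working in km (1 km = 1000 m; c in km⁻¹ = c in m⁻¹ × 1000):
Athy: n(z) = n₀ e^(−cz) ⇒ n₁/n₂ = e^{c(z₂−z₁)} ⇒ c = ln(n₁/n₂)/(z₂−z₁)
c = ln(0.308/0.249) / (2.1 − 1.2) = ln(1.237) / 0.9 = 0.2126 / 0.9 = 0.2363 km⁻¹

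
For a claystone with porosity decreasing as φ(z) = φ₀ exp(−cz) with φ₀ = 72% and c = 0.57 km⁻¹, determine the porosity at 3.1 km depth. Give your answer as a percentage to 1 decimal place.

φ = φ₀·exp(−c·z) = 0.72 × exp(−0.57 × 3.1) = 0.72 × exp(−1.767)
  = 0.72 × 0.1708 = 0.1230

12.3%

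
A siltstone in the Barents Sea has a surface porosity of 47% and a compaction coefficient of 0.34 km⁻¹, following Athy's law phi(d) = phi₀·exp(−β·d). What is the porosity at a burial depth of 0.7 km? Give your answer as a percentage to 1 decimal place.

37.0%

phi = phi₀·exp(−β·d) = 0.47 × exp(−0.34 × 0.7) = 0.47 × exp(−0.238)
  = 0.47 × 0.7882 = 0.3705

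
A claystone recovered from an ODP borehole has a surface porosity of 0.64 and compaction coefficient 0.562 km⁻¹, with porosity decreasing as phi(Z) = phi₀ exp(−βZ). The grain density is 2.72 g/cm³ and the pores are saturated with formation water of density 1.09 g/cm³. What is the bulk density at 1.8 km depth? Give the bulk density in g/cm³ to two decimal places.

Porosity at depth: phi = 0.64·exp(−0.562×1.8) = 0.64×0.3636 = 0.2327
Bulk density: ρ_b = (1−phi)ρ_g + phi·ρ_f = 0.7673×2.72 + 0.2327×1.09
       = 2.087 + 0.254 = 2.341 g/cm³

2.34 g/cm³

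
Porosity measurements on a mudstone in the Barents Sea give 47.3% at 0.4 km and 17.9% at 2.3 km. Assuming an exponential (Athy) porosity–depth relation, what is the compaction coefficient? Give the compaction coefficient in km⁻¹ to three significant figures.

0.511 km⁻¹

Athy: φ(d) = φ₀ e^(−βd) ⇒ φ₁/φ₂ = e^{β(d₂−d₁)} ⇒ β = ln(φ₁/φ₂)/(d₂−d₁)
β = ln(0.473/0.179) / (2.3 − 0.4) = ln(2.642) / 1.9 = 0.9717 / 1.9 = 0.5114 km⁻¹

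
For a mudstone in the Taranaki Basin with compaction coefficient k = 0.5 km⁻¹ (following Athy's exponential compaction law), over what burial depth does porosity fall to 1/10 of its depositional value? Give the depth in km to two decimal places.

4.61 km

φ/φ₀ = 1/10 ⇒ exp(−k·d) = 1/10 ⇒ d = ln(10) / k
d = 2.3026 / 0.5 = 4.605 km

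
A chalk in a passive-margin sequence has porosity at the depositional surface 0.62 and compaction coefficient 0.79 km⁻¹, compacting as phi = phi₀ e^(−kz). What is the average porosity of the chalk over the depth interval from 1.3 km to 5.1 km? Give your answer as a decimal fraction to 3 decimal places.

⟨phi⟩ = (1/(z₂−z₁)) ∫ phi₀ e^(−kz) dz = phi₀·(e^(−k·z₁) − e^(−k·z₂)) / (k·(z₂−z₁))
e^(−0.79×1.3) = 0.3581; e^(−0.79×5.1) = 0.0178
⟨phi⟩ = 0.62 × (0.3581 − 0.0178) / (0.79 × 3.8) = 0.62 × 0.1134 = 0.0703

0.070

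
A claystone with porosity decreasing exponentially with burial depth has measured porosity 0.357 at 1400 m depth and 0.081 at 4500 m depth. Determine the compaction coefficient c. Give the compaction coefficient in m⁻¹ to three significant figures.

Working in km (1 km = 1000 m; c in km⁻¹ = c in m⁻¹ × 1000):
Athy: φ(d) = φ₀ e^(−cd) ⇒ φ₁/φ₂ = e^{c(d₂−d₁)} ⇒ c = ln(φ₁/φ₂)/(d₂−d₁)
c = ln(0.357/0.081) / (4.5 − 1.4) = ln(4.407) / 3.1 = 1.4833 / 3.1 = 0.4785 km⁻¹

0.000478 m⁻¹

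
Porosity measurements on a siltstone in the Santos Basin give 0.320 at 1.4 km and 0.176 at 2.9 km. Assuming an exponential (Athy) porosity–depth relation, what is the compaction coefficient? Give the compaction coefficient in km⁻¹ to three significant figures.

Athy: phi(d) = phi₀ e^(−cd) ⇒ phi₁/phi₂ = e^{c(d₂−d₁)} ⇒ c = ln(phi₁/phi₂)/(d₂−d₁)
c = ln(0.32/0.176) / (2.9 − 1.4) = ln(1.818) / 1.5 = 0.5978 / 1.5 = 0.3986 km⁻¹

0.399 km⁻¹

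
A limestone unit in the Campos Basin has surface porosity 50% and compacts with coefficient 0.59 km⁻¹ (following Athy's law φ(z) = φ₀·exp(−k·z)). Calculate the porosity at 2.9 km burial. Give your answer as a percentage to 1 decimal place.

φ = φ₀·exp(−k·z) = 0.5 × exp(−0.59 × 2.9) = 0.5 × exp(−1.711)
  = 0.5 × 0.1807 = 0.0903

9.0%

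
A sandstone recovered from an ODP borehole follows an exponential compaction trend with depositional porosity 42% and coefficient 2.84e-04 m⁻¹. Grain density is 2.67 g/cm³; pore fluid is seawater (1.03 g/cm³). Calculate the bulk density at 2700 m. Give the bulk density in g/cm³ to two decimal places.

Working in km (1 km = 1000 m; c in km⁻¹ = c in m⁻¹ × 1000):
Porosity at depth: n = 0.42·exp(−0.284×2.7) = 0.42×0.4645 = 0.1951
Bulk density: ρ_b = (1−n)ρ_g + n·ρ_f = 0.8049×2.67 + 0.1951×1.03
       = 2.149 + 0.201 = 2.350 g/cm³

2.35 g/cm³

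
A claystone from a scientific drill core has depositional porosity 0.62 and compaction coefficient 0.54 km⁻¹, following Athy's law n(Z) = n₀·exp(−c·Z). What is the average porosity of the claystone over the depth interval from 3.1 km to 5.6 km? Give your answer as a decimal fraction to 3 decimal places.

⟨n⟩ = (1/(Z₂−Z₁)) ∫ n₀ e^(−cZ) dZ = n₀·(e^(−c·Z₁) − e^(−c·Z₂)) / (c·(Z₂−Z₁))
e^(−0.54×3.1) = 0.1875; e^(−0.54×5.6) = 0.0486
⟨n⟩ = 0.62 × (0.1875 − 0.0486) / (0.54 × 2.5) = 0.62 × 0.1029 = 0.0638

0.064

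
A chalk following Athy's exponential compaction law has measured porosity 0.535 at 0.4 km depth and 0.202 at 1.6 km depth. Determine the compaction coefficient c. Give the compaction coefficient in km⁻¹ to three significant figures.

Athy: φ(z) = φ₀ e^(−cz) ⇒ φ₁/φ₂ = e^{c(z₂−z₁)} ⇒ c = ln(φ₁/φ₂)/(z₂−z₁)
c = ln(0.535/0.202) / (1.6 − 0.4) = ln(2.649) / 1.2 = 0.9740 / 1.2 = 0.8117 km⁻¹

0.812 km⁻¹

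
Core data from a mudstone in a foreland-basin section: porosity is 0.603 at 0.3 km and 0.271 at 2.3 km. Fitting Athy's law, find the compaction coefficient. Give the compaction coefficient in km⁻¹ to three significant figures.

Athy: φ(d) = φ₀ e^(−kd) ⇒ φ₁/φ₂ = e^{k(d₂−d₁)} ⇒ k = ln(φ₁/φ₂)/(d₂−d₁)
k = ln(0.603/0.271) / (2.3 − 0.3) = ln(2.225) / 2 = 0.7998 / 2 = 0.3999 km⁻¹

0.400 km⁻¹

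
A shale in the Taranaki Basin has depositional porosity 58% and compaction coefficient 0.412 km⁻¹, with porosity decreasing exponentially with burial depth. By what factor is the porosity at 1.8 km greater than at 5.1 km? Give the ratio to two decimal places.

phi(Z₁)/phi(Z₂) = e^(−β·Z₁)/e^(−β·Z₂) = e^{β(Z₂−Z₁)}
= exp(0.412 × 3.3) = exp(1.36) = 3.8946

3.89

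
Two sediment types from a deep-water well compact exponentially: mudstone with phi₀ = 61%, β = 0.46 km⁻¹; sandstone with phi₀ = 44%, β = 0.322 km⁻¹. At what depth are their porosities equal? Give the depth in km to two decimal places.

Set phi₀ₐ e^(−βₐz) = phi₀ᵦ e^(−βᵦz) ⇒ ln(phi₀ₐ/phi₀ᵦ) = (βₐ − βᵦ)·z
z = ln(0.61/0.44) / (0.46 − 0.322) = 0.3267 / 0.138 = 2.367 km

2.37 km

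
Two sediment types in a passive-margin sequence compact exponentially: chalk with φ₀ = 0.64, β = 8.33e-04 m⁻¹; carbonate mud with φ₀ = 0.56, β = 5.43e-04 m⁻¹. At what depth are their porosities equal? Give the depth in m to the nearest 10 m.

Working in km (1 km = 1000 m; β in km⁻¹ = β in m⁻¹ × 1000):
Set φ₀ₐ e^(−βₐd) = φ₀ᵦ e^(−βᵦd) ⇒ ln(φ₀ₐ/φ₀ᵦ) = (βₐ − βᵦ)·d
d = ln(0.64/0.56) / (0.833 − 0.543) = 0.1335 / 0.29 = 0.460 km

460 m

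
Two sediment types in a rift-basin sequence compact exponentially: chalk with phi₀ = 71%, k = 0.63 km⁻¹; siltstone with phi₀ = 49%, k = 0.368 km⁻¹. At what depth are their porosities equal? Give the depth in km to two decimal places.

1.42 km

Set phi₀ₐ e^(−kₐz) = phi₀ᵦ e^(−kᵦz) ⇒ ln(phi₀ₐ/phi₀ᵦ) = (kₐ − kᵦ)·z
z = ln(0.71/0.49) / (0.63 − 0.368) = 0.3709 / 0.262 = 1.415 km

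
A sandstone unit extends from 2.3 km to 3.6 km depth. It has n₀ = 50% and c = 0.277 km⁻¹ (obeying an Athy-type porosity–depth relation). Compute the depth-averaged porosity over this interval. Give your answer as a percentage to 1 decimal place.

22.2%

⟨n⟩ = (1/(Z₂−Z₁)) ∫ n₀ e^(−cZ) dZ = n₀·(e^(−c·Z₁) − e^(−c·Z₂)) / (c·(Z₂−Z₁))
e^(−0.277×2.3) = 0.5288; e^(−0.277×3.6) = 0.3689
⟨n⟩ = 0.5 × (0.5288 − 0.3689) / (0.277 × 1.3) = 0.5 × 0.4441 = 0.2220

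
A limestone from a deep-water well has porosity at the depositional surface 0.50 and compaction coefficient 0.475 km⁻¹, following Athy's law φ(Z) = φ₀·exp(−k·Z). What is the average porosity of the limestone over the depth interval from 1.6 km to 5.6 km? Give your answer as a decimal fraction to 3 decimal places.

0.105

⟨φ⟩ = (1/(Z₂−Z₁)) ∫ φ₀ e^(−kZ) dZ = φ₀·(e^(−k·Z₁) − e^(−k·Z₂)) / (k·(Z₂−Z₁))
e^(−0.475×1.6) = 0.4677; e^(−0.475×5.6) = 0.0699
⟨φ⟩ = 0.5 × (0.4677 − 0.0699) / (0.475 × 4) = 0.5 × 0.2093 = 0.1047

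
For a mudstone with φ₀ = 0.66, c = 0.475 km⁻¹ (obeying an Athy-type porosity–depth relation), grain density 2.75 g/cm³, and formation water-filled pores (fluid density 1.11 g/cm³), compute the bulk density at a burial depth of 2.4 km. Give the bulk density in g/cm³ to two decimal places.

Porosity at depth: φ = 0.66·exp(−0.475×2.4) = 0.66×0.3198 = 0.2111
Bulk density: ρ_b = (1−φ)ρ_g + φ·ρ_f = 0.7889×2.75 + 0.2111×1.11
       = 2.170 + 0.234 = 2.404 g/cm³

2.40 g/cm³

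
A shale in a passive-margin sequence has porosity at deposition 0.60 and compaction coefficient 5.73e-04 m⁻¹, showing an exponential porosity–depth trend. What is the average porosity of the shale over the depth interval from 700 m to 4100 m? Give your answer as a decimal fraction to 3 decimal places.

0.177

Working in km (1 km = 1000 m; c in km⁻¹ = c in m⁻¹ × 1000):
⟨φ⟩ = (1/(Z₂−Z₁)) ∫ φ₀ e^(−cZ) dZ = φ₀·(e^(−c·Z₁) − e^(−c·Z₂)) / (c·(Z₂−Z₁))
e^(−0.573×0.7) = 0.6696; e^(−0.573×4.1) = 0.0954
⟨φ⟩ = 0.6 × (0.6696 − 0.0954) / (0.573 × 3.4) = 0.6 × 0.2947 = 0.1768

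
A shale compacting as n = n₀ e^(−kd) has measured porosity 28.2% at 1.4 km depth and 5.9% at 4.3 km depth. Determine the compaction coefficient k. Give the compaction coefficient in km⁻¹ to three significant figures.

Athy: n(d) = n₀ e^(−kd) ⇒ n₁/n₂ = e^{k(d₂−d₁)} ⇒ k = ln(n₁/n₂)/(d₂−d₁)
k = ln(0.282/0.059) / (4.3 − 1.4) = ln(4.78) / 2.9 = 1.5644 / 2.9 = 0.5394 km⁻¹

0.539 km⁻¹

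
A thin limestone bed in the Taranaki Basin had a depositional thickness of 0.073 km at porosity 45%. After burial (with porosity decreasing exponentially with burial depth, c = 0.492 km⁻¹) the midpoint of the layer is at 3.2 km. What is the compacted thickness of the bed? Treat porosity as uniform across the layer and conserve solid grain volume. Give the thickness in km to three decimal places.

0.044 km

Porosity at 3.2 km: φ = 0.45·exp(−0.492×3.2) = 0.0932
Solid-volume conservation: h(1−φ) = h₀(1−φ₀) ⇒ h = h₀·(1−φ₀)/(1−φ)
h = 0.073 × (1 − 0.45)/(1 − 0.0932) = 0.073 × 0.6065 = 0.0443 km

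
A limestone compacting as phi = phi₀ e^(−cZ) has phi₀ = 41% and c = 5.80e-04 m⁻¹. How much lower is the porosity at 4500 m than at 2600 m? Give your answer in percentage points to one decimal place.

Working in km (1 km = 1000 m; c in km⁻¹ = c in m⁻¹ × 1000):
phi(2.6) = 0.41·e^(−0.58×2.6) = 0.0908
phi(4.5) = 0.41·e^(−0.58×4.5) = 0.0301
Δphi = 0.0908 − 0.0301 = 0.0606

6.1 percentage points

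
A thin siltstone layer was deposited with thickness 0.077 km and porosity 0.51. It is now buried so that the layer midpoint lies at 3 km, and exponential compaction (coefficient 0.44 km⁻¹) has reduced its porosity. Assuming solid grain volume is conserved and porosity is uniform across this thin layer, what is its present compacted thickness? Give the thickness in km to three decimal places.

0.044 km

Porosity at 3 km: phi = 0.51·exp(−0.44×3) = 0.1362
Solid-volume conservation: h(1−phi) = h₀(1−phi₀) ⇒ h = h₀·(1−phi₀)/(1−phi)
h = 0.077 × (1 − 0.51)/(1 − 0.1362) = 0.077 × 0.5673 = 0.0437 km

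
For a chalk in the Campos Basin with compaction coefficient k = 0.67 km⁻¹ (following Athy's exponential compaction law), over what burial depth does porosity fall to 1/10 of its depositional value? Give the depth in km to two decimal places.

phi/phi₀ = 1/10 ⇒ exp(−k·Z) = 1/10 ⇒ Z = ln(10) / k
Z = 2.3026 / 0.67 = 3.437 km

3.44 km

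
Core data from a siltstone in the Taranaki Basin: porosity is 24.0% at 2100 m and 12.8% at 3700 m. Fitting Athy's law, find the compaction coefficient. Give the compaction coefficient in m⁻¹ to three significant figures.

0.000393 m⁻¹

Working in km (1 km = 1000 m; β in km⁻¹ = β in m⁻¹ × 1000):
Athy: n(Z) = n₀ e^(−βZ) ⇒ n₁/n₂ = e^{β(Z₂−Z₁)} ⇒ β = ln(n₁/n₂)/(Z₂−Z₁)
β = ln(0.24/0.128) / (3.7 − 2.1) = ln(1.875) / 1.6 = 0.6286 / 1.6 = 0.3929 km⁻¹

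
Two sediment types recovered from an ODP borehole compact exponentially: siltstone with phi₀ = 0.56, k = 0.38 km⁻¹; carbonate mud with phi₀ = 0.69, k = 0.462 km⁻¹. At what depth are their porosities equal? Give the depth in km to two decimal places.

2.55 km

Set phi₀ₐ e^(−kₐz) = phi₀ᵦ e^(−kᵦz) ⇒ ln(phi₀ₐ/phi₀ᵦ) = (kₐ − kᵦ)·z
z = ln(0.56/0.69) / (0.38 − 0.462) = -0.2088 / -0.082 = 2.546 km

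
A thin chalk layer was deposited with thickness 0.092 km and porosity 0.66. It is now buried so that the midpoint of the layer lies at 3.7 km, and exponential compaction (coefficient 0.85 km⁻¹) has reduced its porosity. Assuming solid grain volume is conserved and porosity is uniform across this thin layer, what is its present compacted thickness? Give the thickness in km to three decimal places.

0.032 km

Porosity at 3.7 km: phi = 0.66·exp(−0.85×3.7) = 0.0284
Solid-volume conservation: h(1−phi) = h₀(1−phi₀) ⇒ h = h₀·(1−phi₀)/(1−phi)
h = 0.092 × (1 − 0.66)/(1 − 0.0284) = 0.092 × 0.3499 = 0.0322 km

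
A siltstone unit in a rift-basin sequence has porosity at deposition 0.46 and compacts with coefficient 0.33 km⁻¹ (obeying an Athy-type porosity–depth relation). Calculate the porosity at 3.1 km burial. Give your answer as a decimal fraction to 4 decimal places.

0.1654

n = n₀·exp(−c·Z) = 0.46 × exp(−0.33 × 3.1) = 0.46 × exp(−1.023)
  = 0.46 × 0.3595 = 0.1654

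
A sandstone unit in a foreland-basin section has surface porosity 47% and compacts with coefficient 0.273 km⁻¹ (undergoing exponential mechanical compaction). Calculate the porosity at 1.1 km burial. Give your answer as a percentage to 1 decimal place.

34.8%

φ = φ₀·exp(−β·d) = 0.47 × exp(−0.273 × 1.1) = 0.47 × exp(−0.3003)
  = 0.47 × 0.7406 = 0.3481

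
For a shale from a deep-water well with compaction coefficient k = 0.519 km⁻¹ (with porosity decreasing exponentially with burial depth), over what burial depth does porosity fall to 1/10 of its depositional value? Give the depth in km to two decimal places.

4.44 km

φ/φ₀ = 1/10 ⇒ exp(−k·z) = 1/10 ⇒ z = ln(10) / k
z = 2.3026 / 0.519 = 4.437 km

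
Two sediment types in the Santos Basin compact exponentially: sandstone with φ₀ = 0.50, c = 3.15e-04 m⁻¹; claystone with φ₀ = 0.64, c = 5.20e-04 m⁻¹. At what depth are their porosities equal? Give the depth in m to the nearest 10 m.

Working in km (1 km = 1000 m; c in km⁻¹ = c in m⁻¹ × 1000):
Set φ₀ₐ e^(−cₐd) = φ₀ᵦ e^(−cᵦd) ⇒ ln(φ₀ₐ/φ₀ᵦ) = (cₐ − cᵦ)·d
d = ln(0.5/0.64) / (0.315 − 0.52) = -0.2469 / -0.205 = 1.204 km

1200 m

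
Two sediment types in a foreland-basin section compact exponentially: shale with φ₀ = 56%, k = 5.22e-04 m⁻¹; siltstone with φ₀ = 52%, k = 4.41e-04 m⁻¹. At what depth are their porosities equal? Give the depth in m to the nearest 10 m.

910 m

Working in km (1 km = 1000 m; k in km⁻¹ = k in m⁻¹ × 1000):
Set φ₀ₐ e^(−kₐd) = φ₀ᵦ e^(−kᵦd) ⇒ ln(φ₀ₐ/φ₀ᵦ) = (kₐ − kᵦ)·d
d = ln(0.56/0.52) / (0.522 − 0.441) = 0.0741 / 0.081 = 0.915 km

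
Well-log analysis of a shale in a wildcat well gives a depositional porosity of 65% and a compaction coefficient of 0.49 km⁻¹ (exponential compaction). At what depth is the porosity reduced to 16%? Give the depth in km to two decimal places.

2.86 km

Invert Athy's law: z = ln(φ₀/φ) / k
z = ln(0.65/0.16) / 0.49 = ln(4.062) / 0.49 = 1.4018 / 0.49 = 2.861 km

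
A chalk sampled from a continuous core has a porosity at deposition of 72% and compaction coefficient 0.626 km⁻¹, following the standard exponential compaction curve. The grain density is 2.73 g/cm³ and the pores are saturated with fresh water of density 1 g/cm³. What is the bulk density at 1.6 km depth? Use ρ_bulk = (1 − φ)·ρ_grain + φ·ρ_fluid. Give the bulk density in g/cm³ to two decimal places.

Porosity at depth: n = 0.72·exp(−0.626×1.6) = 0.72×0.3673 = 0.2644
Bulk density: ρ_b = (1−n)ρ_g + n·ρ_f = 0.7356×2.73 + 0.2644×1
       = 2.008 + 0.264 = 2.273 g/cm³

2.27 g/cm³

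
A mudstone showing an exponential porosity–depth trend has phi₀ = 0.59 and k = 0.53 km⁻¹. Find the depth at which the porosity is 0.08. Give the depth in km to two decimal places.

Invert Athy's law: d = ln(phi₀/phi) / k
d = ln(0.59/0.08) / 0.53 = ln(7.375) / 0.53 = 1.9981 / 0.53 = 3.770 km

3.77 km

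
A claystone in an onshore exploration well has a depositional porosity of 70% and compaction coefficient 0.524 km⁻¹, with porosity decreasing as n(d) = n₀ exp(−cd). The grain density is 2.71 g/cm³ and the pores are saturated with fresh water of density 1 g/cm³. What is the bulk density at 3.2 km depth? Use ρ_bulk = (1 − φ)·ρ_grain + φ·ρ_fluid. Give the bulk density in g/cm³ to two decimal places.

2.49 g/cm³

Porosity at depth: n = 0.7·exp(−0.524×3.2) = 0.7×0.1870 = 0.1309
Bulk density: ρ_b = (1−n)ρ_g + n·ρ_f = 0.8691×2.71 + 0.1309×1
       = 2.355 + 0.131 = 2.486 g/cm³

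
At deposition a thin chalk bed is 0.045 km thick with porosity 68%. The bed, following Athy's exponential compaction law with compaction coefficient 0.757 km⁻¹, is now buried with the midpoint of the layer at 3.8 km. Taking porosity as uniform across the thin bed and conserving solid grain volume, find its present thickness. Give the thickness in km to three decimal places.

0.015 km

Porosity at 3.8 km: phi = 0.68·exp(−0.757×3.8) = 0.0383
Solid-volume conservation: h(1−phi) = h₀(1−phi₀) ⇒ h = h₀·(1−phi₀)/(1−phi)
h = 0.045 × (1 − 0.68)/(1 − 0.0383) = 0.045 × 0.3327 = 0.0150 km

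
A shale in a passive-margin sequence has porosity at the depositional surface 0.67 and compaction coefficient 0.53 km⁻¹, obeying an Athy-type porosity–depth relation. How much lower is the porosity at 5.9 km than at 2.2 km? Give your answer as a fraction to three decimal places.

φ(2.2) = 0.67·e^(−0.53×2.2) = 0.2088
φ(5.9) = 0.67·e^(−0.53×5.9) = 0.0294
Δφ = 0.2088 − 0.0294 = 0.1794

0.179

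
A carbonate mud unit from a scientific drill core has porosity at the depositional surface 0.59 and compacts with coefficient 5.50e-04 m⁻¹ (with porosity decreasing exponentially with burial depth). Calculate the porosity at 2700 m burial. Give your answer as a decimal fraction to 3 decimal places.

0.134

Working in km (1 km = 1000 m; k in km⁻¹ = k in m⁻¹ × 1000):
phi = phi₀·exp(−k·Z) = 0.59 × exp(−0.55 × 2.7) = 0.59 × exp(−1.485)
  = 0.59 × 0.2265 = 0.1336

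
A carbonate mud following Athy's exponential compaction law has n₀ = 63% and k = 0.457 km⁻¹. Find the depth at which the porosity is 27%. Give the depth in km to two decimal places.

Invert Athy's law: z = ln(n₀/n) / k
z = ln(0.63/0.27) / 0.457 = ln(2.333) / 0.457 = 0.8473 / 0.457 = 1.854 km

1.85 km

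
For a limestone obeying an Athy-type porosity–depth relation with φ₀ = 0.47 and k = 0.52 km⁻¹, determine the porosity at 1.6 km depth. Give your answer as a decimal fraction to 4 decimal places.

0.2045

φ = φ₀·exp(−k·z) = 0.47 × exp(−0.52 × 1.6) = 0.47 × exp(−0.832)
  = 0.47 × 0.4352 = 0.2045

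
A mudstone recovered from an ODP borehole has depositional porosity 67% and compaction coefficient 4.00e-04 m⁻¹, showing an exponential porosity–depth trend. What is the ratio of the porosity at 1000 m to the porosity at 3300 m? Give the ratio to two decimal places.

2.51

Working in km (1 km = 1000 m; β in km⁻¹ = β in m⁻¹ × 1000):
φ(z₁)/φ(z₂) = e^(−β·z₁)/e^(−β·z₂) = e^{β(z₂−z₁)}
= exp(0.4 × 2.3) = exp(0.92) = 2.5093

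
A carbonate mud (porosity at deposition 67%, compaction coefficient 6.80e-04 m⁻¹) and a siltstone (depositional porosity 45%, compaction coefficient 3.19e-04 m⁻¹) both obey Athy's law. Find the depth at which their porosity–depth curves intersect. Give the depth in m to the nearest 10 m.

Working in km (1 km = 1000 m; k in km⁻¹ = k in m⁻¹ × 1000):
Set phi₀ₐ e^(−kₐZ) = phi₀ᵦ e^(−kᵦZ) ⇒ ln(phi₀ₐ/phi₀ᵦ) = (kₐ − kᵦ)·Z
Z = ln(0.67/0.45) / (0.68 − 0.319) = 0.3980 / 0.361 = 1.103 km

1100 m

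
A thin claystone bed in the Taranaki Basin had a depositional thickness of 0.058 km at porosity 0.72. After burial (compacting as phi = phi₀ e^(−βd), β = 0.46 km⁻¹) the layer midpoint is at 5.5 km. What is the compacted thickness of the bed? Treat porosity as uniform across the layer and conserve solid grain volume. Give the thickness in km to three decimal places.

Porosity at 5.5 km: phi = 0.72·exp(−0.46×5.5) = 0.0574
Solid-volume conservation: h(1−phi) = h₀(1−phi₀) ⇒ h = h₀·(1−phi₀)/(1−phi)
h = 0.058 × (1 − 0.72)/(1 − 0.0574) = 0.058 × 0.2970 = 0.0172 km

0.017 km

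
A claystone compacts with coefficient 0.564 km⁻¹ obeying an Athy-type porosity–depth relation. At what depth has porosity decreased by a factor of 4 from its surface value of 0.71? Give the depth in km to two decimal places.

phi/phi₀ = 1/4 ⇒ exp(−c·d) = 1/4 ⇒ d = ln(4) / c
d = 1.3863 / 0.564 = 2.458 km

2.46 km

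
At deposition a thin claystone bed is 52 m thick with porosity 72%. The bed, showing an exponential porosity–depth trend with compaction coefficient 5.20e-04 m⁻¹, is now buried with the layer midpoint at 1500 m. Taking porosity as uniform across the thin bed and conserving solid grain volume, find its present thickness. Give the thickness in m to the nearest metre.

22 m

Working in km (1 km = 1000 m; c in km⁻¹ = c in m⁻¹ × 1000):
Porosity at 1.5 km: n = 0.72·exp(−0.52×1.5) = 0.3301
Solid-volume conservation: h(1−n) = h₀(1−n₀) ⇒ h = h₀·(1−n₀)/(1−n)
h = 0.052 × (1 − 0.72)/(1 − 0.3301) = 0.052 × 0.4179 = 0.0217 km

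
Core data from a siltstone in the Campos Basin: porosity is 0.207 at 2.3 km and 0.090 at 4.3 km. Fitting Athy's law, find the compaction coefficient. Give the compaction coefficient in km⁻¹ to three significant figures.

Athy: phi(z) = phi₀ e^(−kz) ⇒ phi₁/phi₂ = e^{k(z₂−z₁)} ⇒ k = ln(phi₁/phi₂)/(z₂−z₁)
k = ln(0.207/0.09) / (4.3 − 2.3) = ln(2.3) / 2 = 0.8329 / 2 = 0.4165 km⁻¹

0.416 km⁻¹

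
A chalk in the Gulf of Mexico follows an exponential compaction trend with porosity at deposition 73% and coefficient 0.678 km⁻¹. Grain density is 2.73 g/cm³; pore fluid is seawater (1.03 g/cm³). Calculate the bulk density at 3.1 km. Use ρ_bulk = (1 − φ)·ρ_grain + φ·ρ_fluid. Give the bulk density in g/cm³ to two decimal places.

Porosity at depth: n = 0.73·exp(−0.678×3.1) = 0.73×0.1222 = 0.0892
Bulk density: ρ_b = (1−n)ρ_g + n·ρ_f = 0.9108×2.73 + 0.0892×1.03
       = 2.486 + 0.092 = 2.578 g/cm³

2.58 g/cm³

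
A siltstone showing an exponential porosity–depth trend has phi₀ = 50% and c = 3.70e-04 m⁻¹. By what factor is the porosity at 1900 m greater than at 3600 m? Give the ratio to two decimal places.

Working in km (1 km = 1000 m; c in km⁻¹ = c in m⁻¹ × 1000):
phi(z₁)/phi(z₂) = e^(−c·z₁)/e^(−c·z₂) = e^{c(z₂−z₁)}
= exp(0.37 × 1.7) = exp(0.629) = 1.8757

1.88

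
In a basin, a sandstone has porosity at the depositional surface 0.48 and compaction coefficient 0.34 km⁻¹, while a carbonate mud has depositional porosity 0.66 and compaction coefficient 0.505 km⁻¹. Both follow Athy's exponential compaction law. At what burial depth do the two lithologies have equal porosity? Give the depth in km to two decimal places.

Set φ₀ₐ e^(−βₐd) = φ₀ᵦ e^(−βᵦd) ⇒ ln(φ₀ₐ/φ₀ᵦ) = (βₐ − βᵦ)·d
d = ln(0.48/0.66) / (0.34 − 0.505) = -0.3185 / -0.165 = 1.930 km

1.93 km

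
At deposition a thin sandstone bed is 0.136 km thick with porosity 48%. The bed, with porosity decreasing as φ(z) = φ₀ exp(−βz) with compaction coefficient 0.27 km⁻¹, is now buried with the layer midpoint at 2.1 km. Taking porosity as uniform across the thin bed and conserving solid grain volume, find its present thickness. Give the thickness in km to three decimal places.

0.097 km

Porosity at 2.1 km: φ = 0.48·exp(−0.27×2.1) = 0.2723
Solid-volume conservation: h(1−φ) = h₀(1−φ₀) ⇒ h = h₀·(1−φ₀)/(1−φ)
h = 0.136 × (1 − 0.48)/(1 − 0.2723) = 0.136 × 0.7145 = 0.0972 km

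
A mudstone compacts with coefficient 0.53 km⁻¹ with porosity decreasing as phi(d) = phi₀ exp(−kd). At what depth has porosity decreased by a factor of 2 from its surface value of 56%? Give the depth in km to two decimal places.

1.31 km

phi/phi₀ = 1/2 ⇒ exp(−k·d) = 1/2 ⇒ d = ln(2) / k
d = 0.6931 / 0.53 = 1.308 km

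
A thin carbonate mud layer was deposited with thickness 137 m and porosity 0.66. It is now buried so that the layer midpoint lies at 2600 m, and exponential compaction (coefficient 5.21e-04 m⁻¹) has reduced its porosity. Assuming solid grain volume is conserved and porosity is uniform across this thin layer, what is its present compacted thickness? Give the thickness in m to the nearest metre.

Working in km (1 km = 1000 m; k in km⁻¹ = k in m⁻¹ × 1000):
Porosity at 2.6 km: phi = 0.66·exp(−0.521×2.6) = 0.1703
Solid-volume conservation: h(1−phi) = h₀(1−phi₀) ⇒ h = h₀·(1−phi₀)/(1−phi)
h = 0.137 × (1 − 0.66)/(1 − 0.1703) = 0.137 × 0.4098 = 0.0561 km

56 m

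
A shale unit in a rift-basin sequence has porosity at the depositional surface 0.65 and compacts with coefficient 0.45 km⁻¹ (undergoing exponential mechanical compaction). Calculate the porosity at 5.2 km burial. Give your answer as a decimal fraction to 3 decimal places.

φ = φ₀·exp(−k·z) = 0.65 × exp(−0.45 × 5.2) = 0.65 × exp(−2.34)
  = 0.65 × 0.0963 = 0.0626

0.063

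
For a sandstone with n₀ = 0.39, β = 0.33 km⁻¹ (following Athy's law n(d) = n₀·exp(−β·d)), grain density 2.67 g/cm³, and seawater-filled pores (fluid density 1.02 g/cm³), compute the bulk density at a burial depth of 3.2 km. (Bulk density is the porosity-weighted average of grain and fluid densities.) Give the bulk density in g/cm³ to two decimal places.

Porosity at depth: n = 0.39·exp(−0.33×3.2) = 0.39×0.3478 = 0.1357
Bulk density: ρ_b = (1−n)ρ_g + n·ρ_f = 0.8643×2.67 + 0.1357×1.02
       = 2.308 + 0.138 = 2.446 g/cm³

2.45 g/cm³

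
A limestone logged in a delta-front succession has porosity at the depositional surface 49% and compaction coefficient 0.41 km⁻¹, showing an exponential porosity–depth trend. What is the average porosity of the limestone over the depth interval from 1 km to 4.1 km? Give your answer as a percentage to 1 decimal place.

18.4%

⟨n⟩ = (1/(Z₂−Z₁)) ∫ n₀ e^(−βZ) dZ = n₀·(e^(−β·Z₁) − e^(−β·Z₂)) / (β·(Z₂−Z₁))
e^(−0.41×1) = 0.6637; e^(−0.41×4.1) = 0.1862
⟨n⟩ = 0.49 × (0.6637 − 0.1862) / (0.41 × 3.1) = 0.49 × 0.3757 = 0.1841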